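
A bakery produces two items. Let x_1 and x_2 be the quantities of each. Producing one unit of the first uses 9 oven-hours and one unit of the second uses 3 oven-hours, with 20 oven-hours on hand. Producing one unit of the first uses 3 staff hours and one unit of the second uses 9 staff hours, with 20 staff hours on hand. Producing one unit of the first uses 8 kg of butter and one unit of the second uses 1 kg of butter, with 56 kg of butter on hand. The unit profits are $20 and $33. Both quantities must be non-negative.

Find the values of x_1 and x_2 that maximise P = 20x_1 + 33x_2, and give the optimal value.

x_1 = 5/3, x_2 = 5/3, maximum P = 265/3

The optimum lies where 9x_1 + 3x_2 = 20 and 3x_1 + 9x_2 = 20.
Solving simultaneously gives x_1 = 5/3, x_2 = 5/3.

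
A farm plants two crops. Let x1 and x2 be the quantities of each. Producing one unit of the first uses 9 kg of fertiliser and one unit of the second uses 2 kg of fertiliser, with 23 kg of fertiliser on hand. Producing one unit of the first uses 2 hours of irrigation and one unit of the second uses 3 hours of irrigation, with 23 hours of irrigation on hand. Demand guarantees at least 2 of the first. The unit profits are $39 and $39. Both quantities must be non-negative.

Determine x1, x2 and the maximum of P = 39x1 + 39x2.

Corner points and P = 39x1 + 39x2:
  (23/9, 0) → P = 299/3
  (2, 0) → P = 78
  (2, 5/2) → P = 351/2

The optimum lies where 9x1 + 2x2 = 23 and x1 = 2.
Solving simultaneously gives x1 = 2, x2 = 5/2.

x1 = 2, x2 = 5/2, maximum P = 351/2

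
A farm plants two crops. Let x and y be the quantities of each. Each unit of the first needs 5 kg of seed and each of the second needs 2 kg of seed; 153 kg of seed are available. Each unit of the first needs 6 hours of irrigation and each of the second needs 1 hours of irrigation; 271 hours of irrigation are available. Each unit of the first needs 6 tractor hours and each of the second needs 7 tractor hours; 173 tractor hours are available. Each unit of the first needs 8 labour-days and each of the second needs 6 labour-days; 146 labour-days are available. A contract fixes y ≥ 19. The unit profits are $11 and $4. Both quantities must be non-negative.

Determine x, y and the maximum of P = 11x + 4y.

Vertices and P = 11x + 4y:
  (0, 73/3) → P = 292/3
  (0, 19) → P = 76
  (4, 19) → P = 120

x = 4, y = 19, maximum P = 120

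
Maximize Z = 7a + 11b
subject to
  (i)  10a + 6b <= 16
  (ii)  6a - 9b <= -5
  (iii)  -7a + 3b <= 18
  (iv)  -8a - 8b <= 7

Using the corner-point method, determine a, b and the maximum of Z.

Feasible corners and Z = 7a + 11b:
  (19/21, 73/63) → Z = 1202/63
  (-5/6, 73/18) → Z = 349/9
  (-103/120, -1/60) → Z = -743/120
  (-33/16, 19/16) → Z = -11/8

The binding constraints are 10a + 6b = 16 and -7a + 3b = 18.
Solving simultaneously gives a = -5/6, b = 73/18.

a = -5/6, b = 73/18, maximum Z = 349/9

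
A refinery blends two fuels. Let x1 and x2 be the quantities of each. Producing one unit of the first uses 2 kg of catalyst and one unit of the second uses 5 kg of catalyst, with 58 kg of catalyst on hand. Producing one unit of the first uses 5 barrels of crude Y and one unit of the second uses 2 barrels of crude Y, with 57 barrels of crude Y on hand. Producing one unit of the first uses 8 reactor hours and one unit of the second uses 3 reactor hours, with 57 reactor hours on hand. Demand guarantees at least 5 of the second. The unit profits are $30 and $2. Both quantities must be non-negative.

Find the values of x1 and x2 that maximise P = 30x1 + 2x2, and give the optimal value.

Extreme points and P = 30x1 + 2x2:
  (0, 58/5) → P = 116/5
  (0, 5) → P = 10
  (111/34, 175/17) → P = 2015/17
  (21/4, 5) → P = 335/2

The optimum lies where 8x1 + 3x2 = 57 and x2 = 5.
Solving simultaneously gives x1 = 21/4, x2 = 5.

x1 = 21/4, x2 = 5, maximum P = 335/2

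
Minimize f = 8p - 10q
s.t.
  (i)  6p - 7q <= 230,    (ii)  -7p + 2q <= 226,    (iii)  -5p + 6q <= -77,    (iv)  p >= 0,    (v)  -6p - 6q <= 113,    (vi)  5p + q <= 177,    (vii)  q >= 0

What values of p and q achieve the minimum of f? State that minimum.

p = 1139/35, q = 100/7, minimum f = 4112/35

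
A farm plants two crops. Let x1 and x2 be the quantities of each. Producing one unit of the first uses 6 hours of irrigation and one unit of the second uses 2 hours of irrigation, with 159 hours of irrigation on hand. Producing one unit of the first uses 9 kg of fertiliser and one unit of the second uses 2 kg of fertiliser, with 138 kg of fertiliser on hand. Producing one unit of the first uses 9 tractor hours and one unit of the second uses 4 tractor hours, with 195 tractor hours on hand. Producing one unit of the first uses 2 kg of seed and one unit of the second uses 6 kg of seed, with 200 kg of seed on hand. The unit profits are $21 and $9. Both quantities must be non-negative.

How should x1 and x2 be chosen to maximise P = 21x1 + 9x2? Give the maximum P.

x1 = 9, x2 = 57/2, maximum P = 891/2

Corner points and P = 21x1 + 9x2:
  (0, 0) → P = 0
  (0, 100/3) → P = 300
  (46/3, 0) → P = 322
  (9, 57/2) → P = 891/2
  (185/23, 705/23) → P = 10230/23

The optimum lies where 9x1 + 2x2 = 138 and 9x1 + 4x2 = 195.
Solving simultaneously gives x1 = 9, x2 = 57/2.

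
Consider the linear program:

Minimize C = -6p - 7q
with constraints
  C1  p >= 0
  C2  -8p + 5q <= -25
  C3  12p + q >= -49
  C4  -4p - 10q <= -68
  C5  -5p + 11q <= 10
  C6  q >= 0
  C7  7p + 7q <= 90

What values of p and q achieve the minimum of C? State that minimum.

Feasible corners and C = -6p - 7q:
  (324/47, 190/47) → C = -3274/47
  (212/21, 58/21) → C = -1678/21
  (115/14, 65/14) → C = -1145/14

The optimum lies where -5p + 11q = 10 and 7p + 7q = 90.
Solving simultaneously gives p = 115/14, q = 65/14.

p = 115/14, q = 65/14, minimum C = -1145/14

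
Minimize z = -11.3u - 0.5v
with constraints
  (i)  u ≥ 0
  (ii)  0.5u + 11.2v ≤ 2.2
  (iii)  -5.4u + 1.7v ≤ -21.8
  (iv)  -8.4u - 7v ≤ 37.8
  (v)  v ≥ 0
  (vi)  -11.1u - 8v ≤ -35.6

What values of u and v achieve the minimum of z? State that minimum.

Vertices and z = -11.3u - 0.5v:
  (24790/6133, 98/6133) → z = -280176/6133
  (22/5, 0) → z = -1243/25
  (109/27, 0) → z = -12317/270

u = 4.4, v = 0, minimum z = -49.72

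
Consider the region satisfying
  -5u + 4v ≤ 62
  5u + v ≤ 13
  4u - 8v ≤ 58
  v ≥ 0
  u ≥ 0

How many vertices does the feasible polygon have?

3

Intersecting each pair of boundary lines and keeping only the points that satisfy every inequality leaves:
  (13/5, 0)
  (0, 13)
  (0, 0)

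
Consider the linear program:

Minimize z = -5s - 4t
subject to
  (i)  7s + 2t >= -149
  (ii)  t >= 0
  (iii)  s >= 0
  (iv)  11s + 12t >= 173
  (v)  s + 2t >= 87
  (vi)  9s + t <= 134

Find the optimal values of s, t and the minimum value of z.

s = 0, t = 134, minimum z = -536

Vertices and z = -5s - 4t:
  (0, 87/2) → z = -174
  (0, 134) → z = -536
  (181/17, 649/17) → z = -3501/17

At the optimal vertex, s = 0 and 9s + t = 134.
Solving simultaneously gives s = 0, t = 134.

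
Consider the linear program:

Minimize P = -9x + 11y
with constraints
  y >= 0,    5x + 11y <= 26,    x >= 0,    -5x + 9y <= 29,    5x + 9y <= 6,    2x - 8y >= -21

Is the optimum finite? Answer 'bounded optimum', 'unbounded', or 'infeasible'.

bounded optimum

Corner points and P = -9x + 11y:
  (0, 0) → P = 0
  (6/5, 0) → P = -54/5
  (0, 2/3) → P = 22/3
The feasible region has finitely many vertices and no improving ray; the minimum is -54/5 at (6/5, 0).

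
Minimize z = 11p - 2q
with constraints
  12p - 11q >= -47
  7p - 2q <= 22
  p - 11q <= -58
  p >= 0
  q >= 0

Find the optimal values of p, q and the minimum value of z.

p = 1, q = 59/11, minimum z = 3/11

Corner points and z = 11p - 2q:
  (336/53, 593/53) → z = 2510/53
  (1, 59/11) → z = 3/11
  (358/75, 428/75) → z = 3082/75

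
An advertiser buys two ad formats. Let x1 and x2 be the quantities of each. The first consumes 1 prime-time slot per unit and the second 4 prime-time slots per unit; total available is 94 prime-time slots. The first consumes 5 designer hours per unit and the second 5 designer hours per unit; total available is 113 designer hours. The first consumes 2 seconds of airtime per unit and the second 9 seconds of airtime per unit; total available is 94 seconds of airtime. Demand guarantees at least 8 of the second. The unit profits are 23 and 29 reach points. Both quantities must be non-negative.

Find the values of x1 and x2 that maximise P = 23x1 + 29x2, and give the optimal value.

x1 = 11, x2 = 8, maximum P = 485

Vertices and P = 23x1 + 29x2:
  (0, 94/9) → P = 2726/9
  (0, 8) → P = 232
  (11, 8) → P = 485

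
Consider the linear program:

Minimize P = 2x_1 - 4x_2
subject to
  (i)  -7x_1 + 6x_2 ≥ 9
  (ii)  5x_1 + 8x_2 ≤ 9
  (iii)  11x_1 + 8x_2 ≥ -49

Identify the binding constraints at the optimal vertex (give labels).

Vertices and P = 2x_1 - 4x_2:
  (-9/43, 54/43) → P = -234/43
  (-3, -2) → P = 2
  (-29/3, 43/6) → P = -48

The minimum is at (-29/3, 43/6). Substituting into each constraint, equality holds for (ii) and (iii); the remaining constraints have slack.

(ii) and (iii)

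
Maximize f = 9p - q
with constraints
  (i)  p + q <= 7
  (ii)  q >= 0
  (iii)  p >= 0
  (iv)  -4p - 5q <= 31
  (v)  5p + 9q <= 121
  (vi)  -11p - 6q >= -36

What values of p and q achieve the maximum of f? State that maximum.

Vertices and f = 9p - q:
  (0, 0) → f = 0
  (36/11, 0) → f = 324/11
  (0, 6) → f = -6

The optimum lies where q = 0 and -11p - 6q = -36.
Solving simultaneously gives p = 36/11, q = 0.

p = 36/11, q = 0, maximum f = 324/11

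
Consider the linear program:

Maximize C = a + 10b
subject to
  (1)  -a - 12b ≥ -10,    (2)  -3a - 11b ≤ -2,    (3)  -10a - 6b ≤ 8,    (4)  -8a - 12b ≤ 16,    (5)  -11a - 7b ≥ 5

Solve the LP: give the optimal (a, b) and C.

a = -26/25, b = 23/25, maximum C = 204/25

Corner points and C = a + 10b:
  (-26/19, 18/19) → C = 154/19
  (-26/25, 23/25) → C = 204/25
  (-25/23, 11/23) → C = 85/23
  (-69/100, 37/100) → C = 301/100

At the optimal vertex, -a - 12b = -10 and -11a - 7b = 5.
Solving simultaneously gives a = -26/25, b = 23/25.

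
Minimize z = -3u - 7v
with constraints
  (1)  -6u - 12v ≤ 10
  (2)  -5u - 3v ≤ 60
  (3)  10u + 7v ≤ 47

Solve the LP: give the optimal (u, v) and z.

Feasible corners and z = -3u - 7v:
  (-115/7, 155/21) → z = -50/21
  (317/39, -191/39) → z = 386/39
  (-561/5, 167) → z = -4162/5

The binding constraints are -5u - 3v = 60 and 10u + 7v = 47.
Solving simultaneously gives u = -561/5, v = 167.

u = -561/5, v = 167, minimum z = -4162/5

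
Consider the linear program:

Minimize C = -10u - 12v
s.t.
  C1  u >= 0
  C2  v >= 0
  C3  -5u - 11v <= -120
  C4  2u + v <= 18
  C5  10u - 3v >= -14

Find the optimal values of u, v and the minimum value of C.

u = 5/2, v = 13, minimum C = -181

Feasible corners and C = -10u - 12v:
  (78/17, 150/17) → C = -2580/17
  (206/125, 254/25) → C = -692/5
  (5/2, 13) → C = -181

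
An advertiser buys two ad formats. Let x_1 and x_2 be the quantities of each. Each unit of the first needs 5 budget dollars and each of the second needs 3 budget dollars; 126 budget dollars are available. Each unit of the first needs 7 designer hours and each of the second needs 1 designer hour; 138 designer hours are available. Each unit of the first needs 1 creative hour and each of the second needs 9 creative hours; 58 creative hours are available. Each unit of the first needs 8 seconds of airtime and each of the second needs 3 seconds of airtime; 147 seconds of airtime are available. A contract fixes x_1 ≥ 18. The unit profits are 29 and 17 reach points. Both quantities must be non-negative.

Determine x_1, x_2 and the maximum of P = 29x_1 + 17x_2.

Vertices and P = 29x_1 + 17x_2:
  (147/8, 0) → P = 4263/8
  (18, 0) → P = 522
  (18, 1) → P = 539

The binding constraints are 8x_1 + 3x_2 = 147 and x_1 = 18.
Solving simultaneously gives x_1 = 18, x_2 = 1.

x_1 = 18, x_2 = 1, maximum P = 539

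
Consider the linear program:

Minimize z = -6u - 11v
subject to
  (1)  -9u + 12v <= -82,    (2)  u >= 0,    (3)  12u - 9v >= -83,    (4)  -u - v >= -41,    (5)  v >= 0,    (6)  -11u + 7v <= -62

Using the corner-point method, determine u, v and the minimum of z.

Extreme points and z = -6u - 11v:
  (82/3, 41/3) → z = -943/3
  (82/9, 0) → z = -164/3
  (41, 0) → z = -246

At the optimal vertex, -9u + 12v = -82 and -u - v = -41.
Solving simultaneously gives u = 82/3, v = 41/3.

u = 82/3, v = 41/3, minimum z = -943/3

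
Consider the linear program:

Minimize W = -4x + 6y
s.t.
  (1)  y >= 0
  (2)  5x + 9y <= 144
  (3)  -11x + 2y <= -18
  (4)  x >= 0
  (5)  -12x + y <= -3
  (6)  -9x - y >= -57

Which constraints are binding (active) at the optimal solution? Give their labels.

Corner points and W = -4x + 6y:
  (18/11, 0) → W = -72/11
  (19/3, 0) → W = -76/3
  (450/109, 1494/109) → W = 7164/109
  (369/76, 1011/76) → W = 2295/38

The minimum is at (19/3, 0). Substituting into each constraint, equality holds for (1) and (6); the remaining constraints have slack.

(1) and (6)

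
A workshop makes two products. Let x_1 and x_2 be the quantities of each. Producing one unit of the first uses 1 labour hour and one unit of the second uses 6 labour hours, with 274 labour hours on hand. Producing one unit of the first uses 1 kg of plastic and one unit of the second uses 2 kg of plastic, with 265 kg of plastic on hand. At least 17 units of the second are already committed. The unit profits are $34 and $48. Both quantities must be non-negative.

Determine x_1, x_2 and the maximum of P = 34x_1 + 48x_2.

x_1 = 172, x_2 = 17, maximum P = 6664

Extreme points and P = 34x_1 + 48x_2:
  (0, 137/3) → P = 2192
  (0, 17) → P = 816
  (172, 17) → P = 6664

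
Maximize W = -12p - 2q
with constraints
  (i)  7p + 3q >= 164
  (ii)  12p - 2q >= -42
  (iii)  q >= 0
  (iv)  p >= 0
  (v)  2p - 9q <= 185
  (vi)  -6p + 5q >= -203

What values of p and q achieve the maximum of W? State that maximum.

Corner points and W = -12p - 2q:
  (101/25, 1131/25) → W = -3474/25
  (164/7, 0) → W = -1968/7
  (203/6, 0) → W = -406
The feasible region is unbounded (it extends along (1, 6), (5, 6)), but W strictly decreases along every unbounded feasible direction, so there is no improving ray and the maximum is attained at a vertex.

The binding constraints are 7p + 3q = 164 and 12p - 2q = -42.
Solving simultaneously gives p = 101/25, q = 1131/25.

p = 101/25, q = 1131/25, maximum W = -3474/25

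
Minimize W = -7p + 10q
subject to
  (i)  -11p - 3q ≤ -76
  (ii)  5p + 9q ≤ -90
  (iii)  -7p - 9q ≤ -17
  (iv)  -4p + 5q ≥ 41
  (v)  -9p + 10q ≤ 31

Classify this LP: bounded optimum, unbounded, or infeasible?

The boundaries 5p + 9q = -90 and -7p - 9q = -17 meet at (107/2, -715/18), but that point violates -4p + 5q ≥ 41. Every candidate vertex is excluded by some other constraint, so the feasible region is empty.

infeasible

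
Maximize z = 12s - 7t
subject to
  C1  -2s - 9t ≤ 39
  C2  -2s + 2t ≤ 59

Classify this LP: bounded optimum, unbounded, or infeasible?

unbounded

From the feasible point (-609/22, 20/11), moving in the direction (9, -2) keeps every constraint satisfied while z increases without bound.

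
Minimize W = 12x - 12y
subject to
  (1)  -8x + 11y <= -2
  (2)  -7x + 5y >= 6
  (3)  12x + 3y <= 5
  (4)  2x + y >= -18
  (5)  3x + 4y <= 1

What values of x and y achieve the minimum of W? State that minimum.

Corner points and W = 12x - 12y:
  (-76/37, -62/37) → W = -168/37
  (-98/15, -74/15) → W = -96/5
  (-96/17, -114/17) → W = 216/17

The binding constraints are -8x + 11y = -2 and 2x + y = -18.
Solving simultaneously gives x = -98/15, y = -74/15.

x = -98/15, y = -74/15, minimum W = -96/5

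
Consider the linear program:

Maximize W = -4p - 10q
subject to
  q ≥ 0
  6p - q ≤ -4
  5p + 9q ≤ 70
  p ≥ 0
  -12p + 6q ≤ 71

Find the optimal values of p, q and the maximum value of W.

Extreme points and W = -4p - 10q:
  (34/59, 440/59) → W = -4536/59
  (0, 4) → W = -40
  (0, 70/9) → W = -700/9

p = 0, q = 4, maximum W = -40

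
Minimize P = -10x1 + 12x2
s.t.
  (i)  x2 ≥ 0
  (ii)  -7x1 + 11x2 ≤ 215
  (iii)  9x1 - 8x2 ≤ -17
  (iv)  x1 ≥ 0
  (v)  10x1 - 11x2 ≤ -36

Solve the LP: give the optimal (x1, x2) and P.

x1 = 0, x2 = 36/11, minimum P = 432/11

Feasible corners and P = -10x1 + 12x2:
  (1533/43, 1816/43) → P = 6462/43
  (0, 215/11) → P = 2580/11
  (101/19, 154/19) → P = 838/19
  (0, 36/11) → P = 432/11

The binding constraints are x1 = 0 and 10x1 - 11x2 = -36.
Solving simultaneously gives x1 = 0, x2 = 36/11.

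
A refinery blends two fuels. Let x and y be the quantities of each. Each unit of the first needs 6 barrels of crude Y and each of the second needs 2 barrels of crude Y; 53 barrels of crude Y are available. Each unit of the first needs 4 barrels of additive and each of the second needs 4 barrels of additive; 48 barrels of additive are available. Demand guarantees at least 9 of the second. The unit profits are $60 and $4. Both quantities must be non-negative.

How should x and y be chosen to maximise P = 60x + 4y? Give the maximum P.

Extreme points and P = 60x + 4y:
  (0, 12) → P = 48
  (0, 9) → P = 36
  (3, 9) → P = 216

At the optimal vertex, 4x + 4y = 48 and y = 9.
Solving simultaneously gives x = 3, y = 9.

x = 3, y = 9, maximum P = 216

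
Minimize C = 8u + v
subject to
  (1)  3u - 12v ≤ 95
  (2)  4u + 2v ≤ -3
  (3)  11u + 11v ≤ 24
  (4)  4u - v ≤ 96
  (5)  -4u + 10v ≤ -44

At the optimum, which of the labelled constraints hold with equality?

(1) and (5)

Corner points and C = 8u + v:
  (77/27, -389/54) → C = 281/18
  (-211/9, -124/9) → C = -604/3
  (29/24, -47/12) → C = 23/4

The minimum is at (-211/9, -124/9). Substituting into each constraint, equality holds for (1) and (5); the remaining constraints have slack.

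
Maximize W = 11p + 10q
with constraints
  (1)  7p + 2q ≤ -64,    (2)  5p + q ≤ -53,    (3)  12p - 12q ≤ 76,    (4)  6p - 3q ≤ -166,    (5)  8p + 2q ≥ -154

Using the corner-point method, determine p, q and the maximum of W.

Extreme points and W = 11p + 10q:
  (-524/33, 778/33) → W = 672/11
  (-90, 283) → W = 1840
  (-397/18, 101/9) → W = -2347/18

The optimum lies where 7p + 2q = -64 and 8p + 2q = -154.
Solving simultaneously gives p = -90, q = 283.

p = -90, q = 283, maximum W = 1840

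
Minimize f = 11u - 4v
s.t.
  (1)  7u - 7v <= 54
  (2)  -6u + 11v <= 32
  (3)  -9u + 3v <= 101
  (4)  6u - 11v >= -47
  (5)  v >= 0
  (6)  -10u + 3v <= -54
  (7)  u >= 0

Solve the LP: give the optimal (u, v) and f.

u = 15/2, v = 7, minimum f = 109/2

Extreme points and f = 11u - 4v:
  (818/35, 548/35) → f = 6806/35
  (54/7, 0) → f = 594/7
  (15/2, 7) → f = 109/2
  (27/5, 0) → f = 297/5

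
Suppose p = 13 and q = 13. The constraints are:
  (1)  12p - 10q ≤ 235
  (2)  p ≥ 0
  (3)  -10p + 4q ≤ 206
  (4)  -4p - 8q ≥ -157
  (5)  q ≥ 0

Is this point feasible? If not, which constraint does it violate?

(1): 26 ≤ 235 ✓
(2): 13 ≥ 0 ✓
(3): -78 ≤ 206 ✓
(4): -156 ≥ -157 ✓
(5): 13 ≥ 0 ✓

feasible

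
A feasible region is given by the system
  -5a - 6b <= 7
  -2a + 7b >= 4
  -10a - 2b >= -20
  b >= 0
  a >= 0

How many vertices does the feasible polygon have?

3

Pairwise boundary intersections that survive every other constraint:
  (66/37, 40/37)
  (0, 4/7)
  (0, 10)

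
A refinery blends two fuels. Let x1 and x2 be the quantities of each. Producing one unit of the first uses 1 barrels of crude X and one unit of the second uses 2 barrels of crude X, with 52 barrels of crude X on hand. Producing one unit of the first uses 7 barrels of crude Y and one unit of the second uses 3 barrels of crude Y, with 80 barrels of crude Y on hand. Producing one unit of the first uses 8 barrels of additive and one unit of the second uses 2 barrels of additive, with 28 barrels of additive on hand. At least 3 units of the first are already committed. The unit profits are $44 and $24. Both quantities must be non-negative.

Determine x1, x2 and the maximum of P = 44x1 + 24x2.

x1 = 3, x2 = 2, maximum P = 180

Feasible corners and P = 44x1 + 24x2:
  (7/2, 0) → P = 154
  (3, 0) → P = 132
  (3, 2) → P = 180

At the optimal vertex, 8x1 + 2x2 = 28 and x1 = 3.
Solving simultaneously gives x1 = 3, x2 = 2.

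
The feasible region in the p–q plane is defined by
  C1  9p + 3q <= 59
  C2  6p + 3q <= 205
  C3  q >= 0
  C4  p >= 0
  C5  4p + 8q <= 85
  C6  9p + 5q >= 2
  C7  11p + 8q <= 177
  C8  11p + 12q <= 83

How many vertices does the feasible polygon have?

5

Pairwise boundary intersections that survive every other constraint:
  (59/9, 0)
  (153/25, 98/75)
  (2/9, 0)
  (0, 2/5)
  (0, 83/12)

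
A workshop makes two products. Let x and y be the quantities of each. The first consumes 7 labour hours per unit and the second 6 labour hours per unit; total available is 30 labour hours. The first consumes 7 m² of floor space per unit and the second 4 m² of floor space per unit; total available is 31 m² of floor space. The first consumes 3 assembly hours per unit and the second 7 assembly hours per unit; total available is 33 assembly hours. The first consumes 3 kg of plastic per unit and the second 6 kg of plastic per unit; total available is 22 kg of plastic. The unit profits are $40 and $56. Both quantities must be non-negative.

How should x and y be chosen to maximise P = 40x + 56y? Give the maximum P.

Extreme points and P = 40x + 56y:
  (0, 0) → P = 0
  (0, 11/3) → P = 616/3
  (30/7, 0) → P = 1200/7
  (2, 8/3) → P = 688/3

x = 2, y = 8/3, maximum P = 688/3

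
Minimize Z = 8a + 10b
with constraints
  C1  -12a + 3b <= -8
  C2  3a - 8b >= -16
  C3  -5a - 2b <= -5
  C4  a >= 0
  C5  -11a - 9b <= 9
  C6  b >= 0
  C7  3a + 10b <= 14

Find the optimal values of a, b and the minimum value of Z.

Vertices and Z = 8a + 10b:
  (31/39, 20/39) → Z = 448/39
  (122/129, 48/43) → Z = 2416/129
  (1, 0) → Z = 8
  (14/3, 0) → Z = 112/3

At the optimal vertex, -5a - 2b = -5 and b = 0.
Solving simultaneously gives a = 1, b = 0.

a = 1, b = 0, minimum Z = 8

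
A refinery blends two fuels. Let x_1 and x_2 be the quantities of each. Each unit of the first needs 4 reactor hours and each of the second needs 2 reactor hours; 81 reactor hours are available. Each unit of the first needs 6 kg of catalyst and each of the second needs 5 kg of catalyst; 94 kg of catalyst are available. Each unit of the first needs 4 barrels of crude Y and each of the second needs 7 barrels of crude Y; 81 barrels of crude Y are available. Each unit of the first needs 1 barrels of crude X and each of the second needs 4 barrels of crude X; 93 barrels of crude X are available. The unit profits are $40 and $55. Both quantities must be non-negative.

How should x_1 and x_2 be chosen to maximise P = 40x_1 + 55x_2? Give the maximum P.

x_1 = 23/2, x_2 = 5, maximum P = 735

Corner points and P = 40x_1 + 55x_2:
  (0, 0) → P = 0
  (0, 81/7) → P = 4455/7
  (47/3, 0) → P = 1880/3
  (23/2, 5) → P = 735

The optimum lies where 6x_1 + 5x_2 = 94 and 4x_1 + 7x_2 = 81.
Solving simultaneously gives x_1 = 23/2, x_2 = 5.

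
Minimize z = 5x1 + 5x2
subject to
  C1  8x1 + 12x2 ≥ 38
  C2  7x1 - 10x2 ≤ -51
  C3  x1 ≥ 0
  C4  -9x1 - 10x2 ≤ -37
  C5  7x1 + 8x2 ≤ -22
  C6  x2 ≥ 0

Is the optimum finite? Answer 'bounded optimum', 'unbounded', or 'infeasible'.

infeasible

The boundaries 7x1 - 10x2 = -51 and x1 = 0 meet at (0, 51/10), but that point violates 7x1 + 8x2 ≤ -22. Every candidate vertex is excluded by some other constraint, so the feasible region is empty.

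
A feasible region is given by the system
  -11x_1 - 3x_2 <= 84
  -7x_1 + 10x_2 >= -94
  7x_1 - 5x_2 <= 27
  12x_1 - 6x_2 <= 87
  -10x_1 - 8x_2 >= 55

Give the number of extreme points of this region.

Of the 10 pairwise boundary intersections, those satisfying every inequality are:
  (-339/76, -885/76)
  (-507/58, 235/58)
  (-59/106, -655/106)

3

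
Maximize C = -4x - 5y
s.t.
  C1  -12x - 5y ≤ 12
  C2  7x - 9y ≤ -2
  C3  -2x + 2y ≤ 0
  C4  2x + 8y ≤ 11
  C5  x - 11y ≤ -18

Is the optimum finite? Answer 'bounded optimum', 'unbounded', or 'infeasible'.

infeasible

The boundaries -12x - 5y = 12 and 2x + 8y = 11 meet at (-151/86, 78/43), but that point violates -2x + 2y ≤ 0. Every candidate vertex is excluded by some other constraint, so the feasible region is empty.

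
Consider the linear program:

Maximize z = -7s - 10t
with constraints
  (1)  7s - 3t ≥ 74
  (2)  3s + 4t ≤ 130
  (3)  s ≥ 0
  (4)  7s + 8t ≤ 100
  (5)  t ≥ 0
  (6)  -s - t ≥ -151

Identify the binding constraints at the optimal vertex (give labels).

(1) and (5)

Corner points and z = -7s - 10t:
  (892/77, 26/11) → z = -1152/11
  (74/7, 0) → z = -74
  (100/7, 0) → z = -100

The maximum is at (74/7, 0). Substituting into each constraint, equality holds for (1) and (5); the remaining constraints have slack.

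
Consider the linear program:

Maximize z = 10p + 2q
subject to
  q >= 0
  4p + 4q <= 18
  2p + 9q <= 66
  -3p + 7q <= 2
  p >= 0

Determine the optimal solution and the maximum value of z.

p = 9/2, q = 0, maximum z = 45

Feasible corners and z = 10p + 2q:
  (9/2, 0) → z = 45
  (0, 0) → z = 0
  (59/20, 31/20) → z = 163/5
  (0, 2/7) → z = 4/7

At the optimal vertex, q = 0 and 4p + 4q = 18.
Solving simultaneously gives p = 9/2, q = 0.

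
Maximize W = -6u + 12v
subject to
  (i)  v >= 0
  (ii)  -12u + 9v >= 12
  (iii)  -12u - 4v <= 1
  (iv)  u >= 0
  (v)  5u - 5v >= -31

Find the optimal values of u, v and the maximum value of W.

u = 73/5, v = 104/5, maximum W = 162

Corner points and W = -6u + 12v:
  (0, 4/3) → W = 16
  (73/5, 104/5) → W = 162
  (0, 31/5) → W = 372/5

The optimum lies where -12u + 9v = 12 and 5u - 5v = -31.
Solving simultaneously gives u = 73/5, v = 104/5.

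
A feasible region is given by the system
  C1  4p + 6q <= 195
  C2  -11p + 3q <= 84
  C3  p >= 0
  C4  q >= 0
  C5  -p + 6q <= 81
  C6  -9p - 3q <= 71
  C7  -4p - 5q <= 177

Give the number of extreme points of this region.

4

Intersecting each pair of boundary lines and keeping only the points that satisfy every inequality leaves:
  (195/4, 0)
  (114/5, 173/10)
  (0, 0)
  (0, 27/2)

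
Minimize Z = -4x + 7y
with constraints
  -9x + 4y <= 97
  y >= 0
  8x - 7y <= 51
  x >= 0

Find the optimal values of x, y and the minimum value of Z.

x = 51/8, y = 0, minimum Z = -51/2

Feasible corners and Z = -4x + 7y:
  (0, 97/4) → Z = 679/4
  (51/8, 0) → Z = -51/2
  (0, 0) → Z = 0
The feasible region is unbounded (it extends along (4, 9), (7, 8)), but Z strictly increases along every unbounded feasible direction, so there is no improving ray and the minimum is attained at a vertex.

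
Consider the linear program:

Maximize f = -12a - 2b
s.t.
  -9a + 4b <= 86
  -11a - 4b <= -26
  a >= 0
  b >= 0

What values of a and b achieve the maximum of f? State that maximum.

a = 0, b = 13/2, maximum f = -13

Extreme points and f = -12a - 2b:
  (0, 43/2) → f = -43
  (0, 13/2) → f = -13
  (26/11, 0) → f = -312/11
The feasible region is unbounded (it extends along (4, 9), (1, 0)), but f strictly decreases along every unbounded feasible direction, so there is no improving ray and the maximum is attained at a vertex.

The binding constraints are -11a - 4b = -26 and a = 0.
Solving simultaneously gives a = 0, b = 13/2.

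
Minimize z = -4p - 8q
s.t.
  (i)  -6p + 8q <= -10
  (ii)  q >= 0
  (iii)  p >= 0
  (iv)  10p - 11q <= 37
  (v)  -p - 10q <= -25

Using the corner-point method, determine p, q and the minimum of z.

p = 93/7, q = 61/7, minimum z = -860/7

Corner points and z = -4p - 8q:
  (93/7, 61/7) → z = -860/7
  (75/17, 35/17) → z = -580/17
  (215/37, 71/37) → z = -1428/37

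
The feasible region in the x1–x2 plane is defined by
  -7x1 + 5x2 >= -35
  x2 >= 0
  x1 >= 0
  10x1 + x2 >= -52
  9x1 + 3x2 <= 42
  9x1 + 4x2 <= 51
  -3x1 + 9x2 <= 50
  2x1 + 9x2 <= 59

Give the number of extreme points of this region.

The feasible vertices (each the meet of two boundaries and inside every other half-plane) are:
  (0, 0)
  (14/3, 0)
  (0, 50/9)
  (67/25, 149/25)
  (9/5, 277/45)

5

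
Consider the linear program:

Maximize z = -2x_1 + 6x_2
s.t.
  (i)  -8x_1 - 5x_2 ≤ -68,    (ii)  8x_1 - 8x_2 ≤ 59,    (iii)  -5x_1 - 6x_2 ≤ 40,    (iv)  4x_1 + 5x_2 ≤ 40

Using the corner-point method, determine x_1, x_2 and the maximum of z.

x_1 = 7, x_2 = 12/5, maximum z = 2/5

Extreme points and z = -2x_1 + 6x_2:
  (839/104, 9/13) → z = -623/52
  (7, 12/5) → z = 2/5
  (205/24, 7/6) → z = -121/12

The binding constraints are -8x_1 - 5x_2 = -68 and 4x_1 + 5x_2 = 40.
Solving simultaneously gives x_1 = 7, x_2 = 12/5.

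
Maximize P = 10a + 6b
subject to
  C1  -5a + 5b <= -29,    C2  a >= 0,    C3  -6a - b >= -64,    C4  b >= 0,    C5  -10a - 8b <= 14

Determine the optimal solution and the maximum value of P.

a = 349/35, b = 146/35, maximum P = 4366/35

Extreme points and P = 10a + 6b:
  (349/35, 146/35) → P = 4366/35
  (29/5, 0) → P = 58
  (32/3, 0) → P = 320/3

The optimum lies where -5a + 5b = -29 and -6a - b = -64.
Solving simultaneously gives a = 349/35, b = 146/35.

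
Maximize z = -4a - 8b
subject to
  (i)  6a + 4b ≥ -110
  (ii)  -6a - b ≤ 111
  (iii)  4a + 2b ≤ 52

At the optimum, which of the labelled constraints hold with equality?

(i) and (iii)

Corner points and z = -4a - 8b:
  (-167/9, 1/3) → z = 644/9
  (107, -188) → z = 1076
  (-137/4, 189/2) → z = -619

The maximum is at (107, -188). Substituting into each constraint, equality holds for (i) and (iii); the remaining constraints have slack.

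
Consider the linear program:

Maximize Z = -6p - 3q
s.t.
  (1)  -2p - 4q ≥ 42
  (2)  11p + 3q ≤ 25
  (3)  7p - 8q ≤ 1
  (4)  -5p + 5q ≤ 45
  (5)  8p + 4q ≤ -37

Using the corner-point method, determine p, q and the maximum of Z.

Feasible corners and Z = -6p - 3q:
  (-83/11, -74/11) → Z = 720/11
  (-13, -4) → Z = 90
  (-73, -64) → Z = 630

p = -73, q = -64, maximum Z = 630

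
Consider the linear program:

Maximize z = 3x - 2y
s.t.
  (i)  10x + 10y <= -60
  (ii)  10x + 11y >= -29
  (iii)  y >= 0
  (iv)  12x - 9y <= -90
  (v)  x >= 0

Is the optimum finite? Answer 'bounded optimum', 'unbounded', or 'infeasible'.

The boundaries 10x + 10y = -60 and 10x + 11y = -29 meet at (-37, 31), but that point violates x ≥ 0. Every candidate vertex is excluded by some other constraint, so the feasible region is empty.

infeasible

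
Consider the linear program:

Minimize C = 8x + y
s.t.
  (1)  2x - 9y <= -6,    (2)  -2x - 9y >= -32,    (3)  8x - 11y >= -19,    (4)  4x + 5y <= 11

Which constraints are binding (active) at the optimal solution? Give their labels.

(1) and (3)

Feasible corners and C = 8x + y:
  (-21/10, 1/5) → C = -83/5
  (3/2, 1) → C = 13
  (13/42, 41/21) → C = 31/7

The minimum is at (-21/10, 1/5). Substituting into each constraint, equality holds for (1) and (3); the remaining constraints have slack.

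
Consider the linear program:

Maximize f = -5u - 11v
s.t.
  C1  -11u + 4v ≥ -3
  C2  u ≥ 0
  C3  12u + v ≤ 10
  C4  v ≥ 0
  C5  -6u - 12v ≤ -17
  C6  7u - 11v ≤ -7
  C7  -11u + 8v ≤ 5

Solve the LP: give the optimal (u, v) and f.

u = 2/3, v = 13/12, maximum f = -61/4

Vertices and f = -5u - 11v:
  (43/59, 74/59) → f = -1029/59
  (2/3, 13/12) → f = -61/4
  (75/107, 170/107) → f = -2245/107
  (19/45, 217/180) → f = -2767/180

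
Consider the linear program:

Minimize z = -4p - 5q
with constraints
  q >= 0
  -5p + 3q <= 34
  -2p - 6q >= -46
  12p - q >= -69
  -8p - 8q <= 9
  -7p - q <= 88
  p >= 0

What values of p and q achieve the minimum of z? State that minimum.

Extreme points and z = -4p - 5q:
  (23, 0) → z = -92
  (0, 0) → z = 0
  (0, 23/3) → z = -115/3

p = 23, q = 0, minimum z = -92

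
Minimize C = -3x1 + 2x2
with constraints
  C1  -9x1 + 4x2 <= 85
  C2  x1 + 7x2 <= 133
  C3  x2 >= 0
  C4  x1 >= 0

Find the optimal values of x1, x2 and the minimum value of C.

Vertices and C = -3x1 + 2x2:
  (133, 0) → C = -399
  (0, 19) → C = 38
  (0, 0) → C = 0

x1 = 133, x2 = 0, minimum C = -399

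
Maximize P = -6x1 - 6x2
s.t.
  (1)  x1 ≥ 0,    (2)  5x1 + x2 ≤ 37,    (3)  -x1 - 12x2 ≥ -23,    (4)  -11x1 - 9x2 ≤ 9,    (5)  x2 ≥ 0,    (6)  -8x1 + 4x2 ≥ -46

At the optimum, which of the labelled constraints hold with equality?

(1) and (5)

Vertices and P = -6x1 - 6x2:
  (0, 23/12) → P = -23/2
  (0, 0) → P = 0
  (161/25, 69/50) → P = -1173/25
  (23/4, 0) → P = -69/2

The maximum is at (0, 0). Substituting into each constraint, equality holds for (1) and (5); the remaining constraints have slack.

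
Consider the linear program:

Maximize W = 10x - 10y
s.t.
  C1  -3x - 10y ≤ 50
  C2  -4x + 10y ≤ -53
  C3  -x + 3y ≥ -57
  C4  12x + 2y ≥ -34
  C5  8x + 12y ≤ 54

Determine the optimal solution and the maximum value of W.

x = 47/2, y = -67/6, maximum W = 1040/3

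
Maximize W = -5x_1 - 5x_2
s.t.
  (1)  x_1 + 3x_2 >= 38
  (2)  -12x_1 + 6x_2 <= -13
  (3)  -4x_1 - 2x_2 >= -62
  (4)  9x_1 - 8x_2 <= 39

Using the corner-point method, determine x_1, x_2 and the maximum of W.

x_1 = 89/14, x_2 = 443/42, maximum W = -1775/21

Extreme points and W = -5x_1 - 5x_2:
  (89/14, 443/42) → W = -1775/21
  (11, 9) → W = -100
  (199/24, 173/12) → W = -2725/24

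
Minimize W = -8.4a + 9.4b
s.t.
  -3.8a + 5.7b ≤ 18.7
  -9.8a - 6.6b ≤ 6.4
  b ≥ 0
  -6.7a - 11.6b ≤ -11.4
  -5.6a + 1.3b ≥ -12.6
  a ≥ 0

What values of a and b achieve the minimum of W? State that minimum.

a = 2.25, b = 0, minimum W = -18.9

At the optimal vertex, b = 0 and -5.6a + 1.3b = -12.6.
Solving simultaneously gives a = 9/4, b = 0.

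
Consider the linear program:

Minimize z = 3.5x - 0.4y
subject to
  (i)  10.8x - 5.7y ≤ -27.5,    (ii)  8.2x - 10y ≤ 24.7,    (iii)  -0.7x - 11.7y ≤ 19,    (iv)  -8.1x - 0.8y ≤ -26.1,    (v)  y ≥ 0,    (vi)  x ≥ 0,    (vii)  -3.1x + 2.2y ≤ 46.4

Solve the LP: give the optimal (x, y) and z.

x = 1, y = 22.5, minimum z = -5.5

Feasible corners and z = 3.5x - 0.4y:
  (1811/783, 267/29) → z = 34549/7830
  (2914/87, 5941/87) → z = 39113/435
  (1, 45/2) → z = -11/2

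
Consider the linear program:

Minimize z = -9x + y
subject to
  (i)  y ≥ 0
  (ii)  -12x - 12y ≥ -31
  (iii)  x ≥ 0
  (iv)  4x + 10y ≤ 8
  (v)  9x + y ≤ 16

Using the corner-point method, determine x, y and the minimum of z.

x = 16/9, y = 0, minimum z = -16

The binding constraints are y = 0 and 9x + y = 16.
Solving simultaneously gives x = 16/9, y = 0.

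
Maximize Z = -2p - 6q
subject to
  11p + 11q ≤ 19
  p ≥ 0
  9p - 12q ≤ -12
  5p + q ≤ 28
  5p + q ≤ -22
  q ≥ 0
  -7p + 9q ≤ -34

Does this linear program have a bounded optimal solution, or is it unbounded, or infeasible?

The boundaries q = 0 and -7p + 9q = -34 meet at (34/7, 0), but that point violates 11p + 11q ≤ 19. Every candidate vertex is excluded by some other constraint, so the feasible region is empty.

infeasible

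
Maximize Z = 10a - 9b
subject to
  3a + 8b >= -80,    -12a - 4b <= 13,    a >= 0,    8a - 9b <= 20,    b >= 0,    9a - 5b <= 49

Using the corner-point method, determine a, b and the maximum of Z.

The feasible region is unbounded (it extends along (0, 1), (5, 9)), but Z strictly decreases along every unbounded feasible direction, so there is no improving ray and the maximum is attained at a vertex.

a = 341/41, b = 212/41, maximum Z = 1502/41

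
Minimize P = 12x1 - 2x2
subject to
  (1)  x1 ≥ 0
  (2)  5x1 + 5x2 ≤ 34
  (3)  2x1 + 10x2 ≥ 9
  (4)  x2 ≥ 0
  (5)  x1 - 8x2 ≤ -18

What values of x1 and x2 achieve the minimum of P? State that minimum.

Corner points and P = 12x1 - 2x2:
  (0, 34/5) → P = -68/5
  (0, 9/4) → P = -9/2
  (182/45, 124/45) → P = 1936/45

x1 = 0, x2 = 34/5, minimum P = -68/5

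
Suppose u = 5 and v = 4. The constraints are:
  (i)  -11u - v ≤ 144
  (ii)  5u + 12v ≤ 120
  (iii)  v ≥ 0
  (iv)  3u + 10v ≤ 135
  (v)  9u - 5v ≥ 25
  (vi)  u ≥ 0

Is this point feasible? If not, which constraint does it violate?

feasible

(i): -59 ≤ 144 ✓
(ii): 73 ≤ 120 ✓
(iii): 4 ≥ 0 ✓
(iv): 55 ≤ 135 ✓
(v): 25 ≥ 25 ✓
(vi): 5 ≥ 0 ✓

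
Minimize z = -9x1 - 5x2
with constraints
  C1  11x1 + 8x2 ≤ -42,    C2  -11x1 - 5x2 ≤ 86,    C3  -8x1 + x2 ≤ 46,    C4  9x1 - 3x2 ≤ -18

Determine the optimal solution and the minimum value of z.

x1 = -18/7, x2 = -12/7, minimum z = 222/7

The optimum lies where 11x1 + 8x2 = -42 and 9x1 - 3x2 = -18.
Solving simultaneously gives x1 = -18/7, x2 = -12/7.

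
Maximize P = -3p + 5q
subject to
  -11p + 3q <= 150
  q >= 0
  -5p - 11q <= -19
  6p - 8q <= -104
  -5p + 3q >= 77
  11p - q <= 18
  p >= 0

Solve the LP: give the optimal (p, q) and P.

Corner points and P = -3p + 5q:
  (102/11, 84) → P = 4314/11
  (0, 50) → P = 250
  (131/28, 937/28) → P = 1073/7
  (0, 77/3) → P = 385/3

At the optimal vertex, -11p + 3q = 150 and 11p - q = 18.
Solving simultaneously gives p = 102/11, q = 84.

p = 102/11, q = 84, maximum P = 4314/11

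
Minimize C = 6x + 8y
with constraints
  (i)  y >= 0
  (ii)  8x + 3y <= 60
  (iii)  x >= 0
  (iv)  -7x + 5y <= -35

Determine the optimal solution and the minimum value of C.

x = 5, y = 0, minimum C = 30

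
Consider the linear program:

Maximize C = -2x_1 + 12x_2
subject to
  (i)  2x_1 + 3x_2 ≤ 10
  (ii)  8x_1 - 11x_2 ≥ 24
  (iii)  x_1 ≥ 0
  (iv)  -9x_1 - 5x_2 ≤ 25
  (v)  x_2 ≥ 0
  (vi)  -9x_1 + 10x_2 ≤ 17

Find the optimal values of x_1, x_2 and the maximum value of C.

x_1 = 91/23, x_2 = 16/23, maximum C = 10/23

Corner points and C = -2x_1 + 12x_2:
  (91/23, 16/23) → C = 10/23
  (5, 0) → C = -10
  (3, 0) → C = -6

The binding constraints are 2x_1 + 3x_2 = 10 and 8x_1 - 11x_2 = 24.
Solving simultaneously gives x_1 = 91/23, x_2 = 16/23.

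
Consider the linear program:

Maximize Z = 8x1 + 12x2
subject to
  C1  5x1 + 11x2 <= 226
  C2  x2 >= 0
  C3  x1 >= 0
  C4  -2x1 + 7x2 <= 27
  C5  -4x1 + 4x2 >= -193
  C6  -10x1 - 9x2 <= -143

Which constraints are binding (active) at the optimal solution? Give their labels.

Feasible corners and Z = 8x1 + 12x2:
  (226/5, 0) → Z = 1808/5
  (1285/57, 587/57) → Z = 17324/57
  (143/10, 0) → Z = 572/5
  (379/44, 139/22) → Z = 1592/11

The maximum is at (226/5, 0). Substituting into each constraint, equality holds for C1 and C2; the remaining constraints have slack.

C1 and C2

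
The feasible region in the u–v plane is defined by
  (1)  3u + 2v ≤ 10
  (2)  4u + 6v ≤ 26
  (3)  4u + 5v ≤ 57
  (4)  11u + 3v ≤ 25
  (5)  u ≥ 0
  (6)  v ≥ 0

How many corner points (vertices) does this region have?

5

The feasible vertices (each the meet of two boundaries and inside every other half-plane) are:
  (4/5, 19/5)
  (20/13, 35/13)
  (0, 13/3)
  (25/11, 0)
  (0, 0)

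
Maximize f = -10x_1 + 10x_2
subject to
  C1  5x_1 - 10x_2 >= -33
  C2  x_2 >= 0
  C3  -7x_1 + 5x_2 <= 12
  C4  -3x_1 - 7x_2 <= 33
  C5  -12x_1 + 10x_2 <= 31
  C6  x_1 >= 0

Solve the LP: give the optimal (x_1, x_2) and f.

The feasible region is unbounded (it extends along (2, 1), (1, 0)), but f strictly decreases along every unbounded feasible direction, so there is no improving ray and the maximum is attained at a vertex.

The optimum lies where 5x_1 - 10x_2 = -33 and -7x_1 + 5x_2 = 12.
Solving simultaneously gives x_1 = 1, x_2 = 19/5.

x_1 = 1, x_2 = 19/5, maximum f = 28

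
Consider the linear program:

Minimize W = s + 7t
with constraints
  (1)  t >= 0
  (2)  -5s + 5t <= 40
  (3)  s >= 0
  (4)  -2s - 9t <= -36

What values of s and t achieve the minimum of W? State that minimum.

Feasible corners and W = s + 7t:
  (18, 0) → W = 18
  (0, 8) → W = 56
  (0, 4) → W = 28
The feasible region is unbounded (it extends along (1, 1), (1, 0)), but W strictly increases along every unbounded feasible direction, so there is no improving ray and the minimum is attained at a vertex.

At the optimal vertex, t = 0 and -2s - 9t = -36.
Solving simultaneously gives s = 18, t = 0.

s = 18, t = 0, minimum W = 18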